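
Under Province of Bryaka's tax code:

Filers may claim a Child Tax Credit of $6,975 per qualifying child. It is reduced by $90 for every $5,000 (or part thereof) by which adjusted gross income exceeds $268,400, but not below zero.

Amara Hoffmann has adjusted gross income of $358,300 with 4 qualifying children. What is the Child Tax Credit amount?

Child Tax Credit: base = 4 × $6,975 = $27,900. income exceeds $268,400 by $89,900, which is 18 full-or-partial $5,000 increments; reduction = 18 × $90 = $1,620, leaving $26,280.

$26,280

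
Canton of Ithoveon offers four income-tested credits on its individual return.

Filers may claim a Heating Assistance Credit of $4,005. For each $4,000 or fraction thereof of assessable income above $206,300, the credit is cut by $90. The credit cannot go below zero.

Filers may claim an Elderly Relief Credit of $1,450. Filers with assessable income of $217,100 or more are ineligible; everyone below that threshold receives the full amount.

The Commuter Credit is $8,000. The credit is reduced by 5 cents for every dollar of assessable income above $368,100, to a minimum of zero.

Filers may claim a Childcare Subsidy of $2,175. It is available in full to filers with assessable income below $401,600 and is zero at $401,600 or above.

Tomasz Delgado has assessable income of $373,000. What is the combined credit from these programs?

$10,155

Heating Assistance Credit: income exceeds $206,300 by $166,700, which is 42 full-or-partial $4,000 increments; reduction = 42 × $90 = $3,780, leaving $225.
Elderly Relief Credit: $373,000 meets or exceeds the $217,100 cutoff, so the credit is $0.
Commuter Credit: 5% of the $4,900 excess over $368,100 is $245; credit = $8,000 − $245 = $7,755.
Childcare Subsidy: $373,000 is below the $401,600 cutoff, so the full $2,175 applies.
Total: $225 + $0 + $7,755 + $2,175 = $10,155.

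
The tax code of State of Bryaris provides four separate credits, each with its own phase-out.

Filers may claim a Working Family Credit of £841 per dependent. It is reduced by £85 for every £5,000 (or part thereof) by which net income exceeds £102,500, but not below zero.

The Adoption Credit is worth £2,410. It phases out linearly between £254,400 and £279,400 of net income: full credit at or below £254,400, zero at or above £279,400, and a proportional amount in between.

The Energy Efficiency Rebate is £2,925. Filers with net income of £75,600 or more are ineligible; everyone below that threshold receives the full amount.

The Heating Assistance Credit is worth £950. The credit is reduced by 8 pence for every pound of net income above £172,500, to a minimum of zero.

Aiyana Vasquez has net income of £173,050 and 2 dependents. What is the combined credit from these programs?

£3,723

Working Family Credit: base = 2 × £841 = £1,682. income exceeds £102,500 by £70,550, which is 15 full-or-partial £5,000 increments; reduction = 15 × £85 = £1,275, leaving £407.
Adoption Credit: £173,050 is at or below the £254,400 threshold, so the full £2,410 applies.
Energy Efficiency Rebate: £173,050 meets or exceeds the £75,600 cutoff, so the credit is £0.
Heating Assistance Credit: 8% of the £550 excess over £172,500 is £44; credit = £950 − £44 = £906.
Total: £407 + £2,410 + £0 + £906 = £3,723.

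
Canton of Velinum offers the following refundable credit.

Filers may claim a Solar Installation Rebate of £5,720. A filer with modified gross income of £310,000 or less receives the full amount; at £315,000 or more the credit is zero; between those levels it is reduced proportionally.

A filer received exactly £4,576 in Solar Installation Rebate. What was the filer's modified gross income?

£311,000

£4,576 is 4,576/5,720 of the full £5,720, so 1,144/5,720 of the £5,000 range has been used: income = £310,000 + £5,000 × 1,144/5,720 = £311,000.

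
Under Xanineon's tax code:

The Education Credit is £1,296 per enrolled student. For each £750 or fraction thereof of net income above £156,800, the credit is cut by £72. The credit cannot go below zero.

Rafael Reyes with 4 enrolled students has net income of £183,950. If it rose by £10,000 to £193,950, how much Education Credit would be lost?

At £183,950 — base = 4 × £1,296 = £5,184. income exceeds £156,800 by £27,150, which is 37 full-or-partial £750 increments; reduction = 37 × £72 = £2,664, leaving £2,520.
At £193,950 — base = 4 × £1,296 = £5,184. income exceeds £156,800 by £37,150, which is 50 full-or-partial £750 increments; reduction = 50 × £72 = £3,600, leaving £1,584.
Lost: £2,520 − £1,584 = £936.

£936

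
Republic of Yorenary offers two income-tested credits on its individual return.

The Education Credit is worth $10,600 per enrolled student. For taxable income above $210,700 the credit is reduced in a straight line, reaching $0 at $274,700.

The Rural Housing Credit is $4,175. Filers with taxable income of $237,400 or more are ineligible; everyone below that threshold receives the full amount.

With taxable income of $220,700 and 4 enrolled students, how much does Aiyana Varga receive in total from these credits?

Education Credit: base = 4 × $10,600 = $42,400. $220,700 is $10,000 into a $64,000 phase-out range, leaving 54,000/64,000 of the credit: $42,400 × 54,000/64,000 = $35,775.
Rural Housing Credit: $220,700 is below the $237,400 cutoff, so the full $4,175 applies.
Total: $35,775 + $4,175 = $39,950.

$39,950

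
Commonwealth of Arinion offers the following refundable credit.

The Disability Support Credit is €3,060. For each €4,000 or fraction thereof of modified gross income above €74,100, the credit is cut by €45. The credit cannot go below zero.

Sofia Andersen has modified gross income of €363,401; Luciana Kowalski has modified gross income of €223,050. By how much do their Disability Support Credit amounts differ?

Sofia (€363,401): Disability Support Credit: income exceeds €74,100 by €289,301 → 73 increments × €45 = €3,285 ≥ base, so the credit is €0.
Luciana (€223,050): Disability Support Credit: income exceeds €74,100 by €148,950, which is 38 full-or-partial €4,000 increments; reduction = 38 × €45 = €1,710, leaving €1,350.
Difference: |€0 − €1,350| = €1,350.

€1,350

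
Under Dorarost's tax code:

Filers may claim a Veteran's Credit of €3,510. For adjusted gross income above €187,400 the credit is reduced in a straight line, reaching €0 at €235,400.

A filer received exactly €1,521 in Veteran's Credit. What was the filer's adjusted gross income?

€1,521 is 1,521/3,510 of the full €3,510, so 1,989/3,510 of the €48,000 range has been used: income = €187,400 + €48,000 × 1,989/3,510 = €214,600.

€214,600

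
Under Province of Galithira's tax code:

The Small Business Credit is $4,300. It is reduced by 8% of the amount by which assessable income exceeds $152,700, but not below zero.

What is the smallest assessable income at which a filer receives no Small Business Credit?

The credit falls by 8% of each dollar above $152,700, so it reaches zero when the excess is $4,300 / 8% = $53,750: income = $152,700 + $53,750 = $206,450.

$206,450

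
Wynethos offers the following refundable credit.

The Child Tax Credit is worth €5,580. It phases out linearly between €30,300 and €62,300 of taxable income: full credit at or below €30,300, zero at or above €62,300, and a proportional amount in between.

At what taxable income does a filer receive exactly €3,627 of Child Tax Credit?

€41,500

€3,627 is 3,627/5,580 of the full €5,580, so 1,953/5,580 of the €32,000 range has been used: income = €30,300 + €32,000 × 1,953/5,580 = €41,500.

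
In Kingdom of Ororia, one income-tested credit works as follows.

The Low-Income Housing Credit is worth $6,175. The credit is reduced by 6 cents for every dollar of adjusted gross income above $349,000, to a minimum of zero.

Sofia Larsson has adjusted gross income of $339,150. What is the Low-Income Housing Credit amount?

$6,175

Low-Income Housing Credit: $339,150 is at or below the $349,000 threshold, so the full $6,175 applies.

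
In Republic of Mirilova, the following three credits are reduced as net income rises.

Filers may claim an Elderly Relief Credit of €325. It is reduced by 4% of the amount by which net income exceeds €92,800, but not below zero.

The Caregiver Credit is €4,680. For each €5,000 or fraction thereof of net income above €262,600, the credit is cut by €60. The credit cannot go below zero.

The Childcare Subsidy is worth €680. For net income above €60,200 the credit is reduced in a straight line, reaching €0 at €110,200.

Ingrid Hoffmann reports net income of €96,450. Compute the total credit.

€5,046

Elderly Relief Credit: 4% of the €3,650 excess over €92,800 is €146; credit = €325 − €146 = €179.
Caregiver Credit: €96,450 is at or below the €262,600 threshold, so the full €4,680 applies.
Childcare Subsidy: €96,450 is €36,250 into a €50,000 phase-out range, leaving 13,750/50,000 of the credit: €680 × 13,750/50,000 = €187.
Total: €179 + €4,680 + €187 = €5,046.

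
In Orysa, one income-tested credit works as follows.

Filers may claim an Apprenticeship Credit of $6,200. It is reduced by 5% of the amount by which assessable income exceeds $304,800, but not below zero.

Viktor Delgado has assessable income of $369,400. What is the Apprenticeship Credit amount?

Apprenticeship Credit: 5% of the $64,600 excess over $304,800 is $3,230; credit = $6,200 − $3,230 = $2,970.

$2,970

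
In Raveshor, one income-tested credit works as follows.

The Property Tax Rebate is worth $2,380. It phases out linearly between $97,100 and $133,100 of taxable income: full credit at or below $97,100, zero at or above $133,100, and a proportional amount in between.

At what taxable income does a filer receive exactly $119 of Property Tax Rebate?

$131,300

$119 is 119/2,380 of the full $2,380, so 2,261/2,380 of the $36,000 range has been used: income = $97,100 + $36,000 × 2,261/2,380 = $131,300.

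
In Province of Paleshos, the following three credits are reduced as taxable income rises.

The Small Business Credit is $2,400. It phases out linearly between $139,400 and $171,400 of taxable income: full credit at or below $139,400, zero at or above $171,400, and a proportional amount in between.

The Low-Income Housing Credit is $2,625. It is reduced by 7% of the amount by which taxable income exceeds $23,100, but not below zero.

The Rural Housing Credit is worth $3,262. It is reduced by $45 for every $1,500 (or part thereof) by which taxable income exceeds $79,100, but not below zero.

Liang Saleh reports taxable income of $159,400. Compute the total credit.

$1,732

Small Business Credit: $159,400 is $20,000 into a $32,000 phase-out range, leaving 12,000/32,000 of the credit: $2,400 × 12,000/32,000 = $900.
Low-Income Housing Credit: 7% of the $136,300 excess over $23,100 is $9,541 ≥ base, so the credit is $0.
Rural Housing Credit: income exceeds $79,100 by $80,300, which is 54 full-or-partial $1,500 increments; reduction = 54 × $45 = $2,430, leaving $832.
Total: $900 + $0 + $832 = $1,732.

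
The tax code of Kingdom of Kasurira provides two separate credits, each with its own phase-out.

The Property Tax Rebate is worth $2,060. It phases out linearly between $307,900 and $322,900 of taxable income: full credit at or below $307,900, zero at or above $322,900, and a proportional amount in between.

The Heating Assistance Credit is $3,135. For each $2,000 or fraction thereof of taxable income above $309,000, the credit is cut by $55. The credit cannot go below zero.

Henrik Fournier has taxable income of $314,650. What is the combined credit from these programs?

Property Tax Rebate: $314,650 is $6,750 into a $15,000 phase-out range, leaving 8,250/15,000 of the credit: $2,060 × 8,250/15,000 = $1,133.
Heating Assistance Credit: income exceeds $309,000 by $5,650, which is 3 full-or-partial $2,000 increments; reduction = 3 × $55 = $165, leaving $2,970.
Total: $1,133 + $2,970 = $4,103.

$4,103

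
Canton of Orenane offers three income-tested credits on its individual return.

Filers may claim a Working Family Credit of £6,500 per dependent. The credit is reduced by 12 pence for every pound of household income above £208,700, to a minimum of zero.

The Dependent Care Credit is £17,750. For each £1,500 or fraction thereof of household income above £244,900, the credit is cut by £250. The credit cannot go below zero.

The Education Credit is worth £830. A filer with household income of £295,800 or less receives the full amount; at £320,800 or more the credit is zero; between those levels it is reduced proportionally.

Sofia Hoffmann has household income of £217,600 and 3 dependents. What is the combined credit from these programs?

Working Family Credit: base = 3 × £6,500 = £19,500. 12% of the £8,900 excess over £208,700 is £1,068; credit = £19,500 − £1,068 = £18,432.
Dependent Care Credit: £217,600 is at or below the £244,900 threshold, so the full £17,750 applies.
Education Credit: £217,600 is at or below the £295,800 threshold, so the full £830 applies.
Total: £18,432 + £17,750 + £830 = £37,012.

£37,012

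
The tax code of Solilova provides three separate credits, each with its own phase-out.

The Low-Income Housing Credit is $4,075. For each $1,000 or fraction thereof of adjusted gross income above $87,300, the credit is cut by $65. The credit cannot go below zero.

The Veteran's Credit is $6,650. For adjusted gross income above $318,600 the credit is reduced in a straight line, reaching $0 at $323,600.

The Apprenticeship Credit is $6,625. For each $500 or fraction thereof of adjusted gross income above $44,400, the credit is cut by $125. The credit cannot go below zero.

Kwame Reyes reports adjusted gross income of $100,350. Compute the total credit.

Low-Income Housing Credit: income exceeds $87,300 by $13,050, which is 14 full-or-partial $1,000 increments; reduction = 14 × $65 = $910, leaving $3,165.
Veteran's Credit: $100,350 is at or below the $318,600 threshold, so the full $6,650 applies.
Apprenticeship Credit: income exceeds $44,400 by $55,950 → 112 increments × $125 = $14,000 ≥ base, so the credit is $0.
Total: $3,165 + $6,650 + $0 = $9,815.

$9,815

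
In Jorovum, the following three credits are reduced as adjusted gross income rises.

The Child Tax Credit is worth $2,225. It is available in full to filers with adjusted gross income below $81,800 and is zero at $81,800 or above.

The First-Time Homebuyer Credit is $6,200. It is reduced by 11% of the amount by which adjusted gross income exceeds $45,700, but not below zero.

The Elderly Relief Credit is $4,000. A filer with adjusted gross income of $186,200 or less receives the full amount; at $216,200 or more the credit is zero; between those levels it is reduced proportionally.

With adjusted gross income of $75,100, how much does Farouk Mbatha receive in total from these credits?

$9,191

Child Tax Credit: $75,100 is below the $81,800 cutoff, so the full $2,225 applies.
First-Time Homebuyer Credit: 11% of the $29,400 excess over $45,700 is $3,234; credit = $6,200 − $3,234 = $2,966.
Elderly Relief Credit: $75,100 is at or below the $186,200 threshold, so the full $4,000 applies.
Total: $2,225 + $2,966 + $4,000 = $9,191.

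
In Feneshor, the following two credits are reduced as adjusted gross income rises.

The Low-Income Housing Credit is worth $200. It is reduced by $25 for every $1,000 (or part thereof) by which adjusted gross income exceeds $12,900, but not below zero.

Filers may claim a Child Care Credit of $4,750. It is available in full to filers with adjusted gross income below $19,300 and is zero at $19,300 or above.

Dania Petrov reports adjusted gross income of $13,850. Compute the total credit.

Low-Income Housing Credit: income exceeds $12,900 by $950, which is 1 full-or-partial $1,000 increment; reduction = 1 × $25 = $25, leaving $175.
Child Care Credit: $13,850 is below the $19,300 cutoff, so the full $4,750 applies.
Total: $175 + $4,750 = $4,925.

$4,925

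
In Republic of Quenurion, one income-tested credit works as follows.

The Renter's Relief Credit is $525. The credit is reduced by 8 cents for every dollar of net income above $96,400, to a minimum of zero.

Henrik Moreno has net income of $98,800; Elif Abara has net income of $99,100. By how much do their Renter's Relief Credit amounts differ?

Henrik ($98,800): Renter's Relief Credit: 8% of the $2,400 excess over $96,400 is $192; credit = $525 − $192 = $333.
Elif ($99,100): Renter's Relief Credit: 8% of the $2,700 excess over $96,400 is $216; credit = $525 − $216 = $309.
Difference: |$333 − $309| = $24.

$24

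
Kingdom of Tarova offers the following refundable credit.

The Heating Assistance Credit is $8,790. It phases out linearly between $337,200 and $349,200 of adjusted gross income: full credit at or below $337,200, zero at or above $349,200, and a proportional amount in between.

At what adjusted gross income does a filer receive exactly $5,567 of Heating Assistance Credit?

$341,600

$5,567 is 5,567/8,790 of the full $8,790, so 3,223/8,790 of the $12,000 range has been used: income = $337,200 + $12,000 × 3,223/8,790 = $341,600.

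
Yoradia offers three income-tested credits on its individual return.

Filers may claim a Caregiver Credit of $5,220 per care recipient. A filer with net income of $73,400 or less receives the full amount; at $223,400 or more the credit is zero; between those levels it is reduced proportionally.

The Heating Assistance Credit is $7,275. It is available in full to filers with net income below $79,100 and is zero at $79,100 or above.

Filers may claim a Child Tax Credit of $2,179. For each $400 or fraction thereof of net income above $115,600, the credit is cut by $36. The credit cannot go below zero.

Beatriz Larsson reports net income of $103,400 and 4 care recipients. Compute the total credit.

$18,883

Caregiver Credit: base = 4 × $5,220 = $20,880. $103,400 is $30,000 into a $150,000 phase-out range, leaving 120,000/150,000 of the credit: $20,880 × 120,000/150,000 = $16,704.
Heating Assistance Credit: $103,400 meets or exceeds the $79,100 cutoff, so the credit is $0.
Child Tax Credit: $103,400 is at or below the $115,600 threshold, so the full $2,179 applies.
Total: $16,704 + $0 + $2,179 = $18,883.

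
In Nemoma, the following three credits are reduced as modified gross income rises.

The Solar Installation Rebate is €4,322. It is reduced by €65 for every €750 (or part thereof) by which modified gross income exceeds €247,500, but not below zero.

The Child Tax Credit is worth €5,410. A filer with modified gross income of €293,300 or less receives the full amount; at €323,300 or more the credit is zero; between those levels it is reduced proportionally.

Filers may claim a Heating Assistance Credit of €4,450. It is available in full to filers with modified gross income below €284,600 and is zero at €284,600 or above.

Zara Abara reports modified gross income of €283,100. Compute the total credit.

€11,062

Solar Installation Rebate: income exceeds €247,500 by €35,600, which is 48 full-or-partial €750 increments; reduction = 48 × €65 = €3,120, leaving €1,202.
Child Tax Credit: €283,100 is at or below the €293,300 threshold, so the full €5,410 applies.
Heating Assistance Credit: €283,100 is below the €284,600 cutoff, so the full €4,450 applies.
Total: €1,202 + €5,410 + €4,450 = €11,062.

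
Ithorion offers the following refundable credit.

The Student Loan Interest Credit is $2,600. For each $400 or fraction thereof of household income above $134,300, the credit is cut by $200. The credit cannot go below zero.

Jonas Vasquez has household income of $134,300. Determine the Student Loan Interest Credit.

Student Loan Interest Credit: $134,300 is at or below the $134,300 threshold, so the full $2,600 applies.

$2,600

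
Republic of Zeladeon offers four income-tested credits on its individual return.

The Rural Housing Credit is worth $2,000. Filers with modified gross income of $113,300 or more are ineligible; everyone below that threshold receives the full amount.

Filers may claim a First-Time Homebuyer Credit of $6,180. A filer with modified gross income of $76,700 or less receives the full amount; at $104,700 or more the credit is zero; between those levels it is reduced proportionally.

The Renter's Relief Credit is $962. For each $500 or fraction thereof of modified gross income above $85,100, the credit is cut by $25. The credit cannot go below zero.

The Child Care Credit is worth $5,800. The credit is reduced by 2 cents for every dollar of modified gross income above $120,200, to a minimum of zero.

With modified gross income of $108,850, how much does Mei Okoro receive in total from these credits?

Rural Housing Credit: $108,850 is below the $113,300 cutoff, so the full $2,000 applies.
First-Time Homebuyer Credit: $108,850 is at or above $104,700, so the credit is $0.
Renter's Relief Credit: income exceeds $85,100 by $23,750 → 48 increments × $25 = $1,200 ≥ base, so the credit is $0.
Child Care Credit: $108,850 is at or below the $120,200 threshold, so the full $5,800 applies.
Total: $2,000 + $0 + $0 + $5,800 = $7,800.

$7,800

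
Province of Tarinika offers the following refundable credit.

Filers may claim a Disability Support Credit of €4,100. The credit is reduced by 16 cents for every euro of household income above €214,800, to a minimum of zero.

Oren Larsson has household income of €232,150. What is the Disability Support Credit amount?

€1,324

Disability Support Credit: 16% of the €17,350 excess over €214,800 is €2,776; credit = €4,100 − €2,776 = €1,324.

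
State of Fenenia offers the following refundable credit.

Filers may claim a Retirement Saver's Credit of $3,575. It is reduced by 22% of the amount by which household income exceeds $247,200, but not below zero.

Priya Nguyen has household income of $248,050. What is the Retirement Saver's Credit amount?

$3,388

Retirement Saver's Credit: 22% of the $850 excess over $247,200 is $187; credit = $3,575 − $187 = $3,388.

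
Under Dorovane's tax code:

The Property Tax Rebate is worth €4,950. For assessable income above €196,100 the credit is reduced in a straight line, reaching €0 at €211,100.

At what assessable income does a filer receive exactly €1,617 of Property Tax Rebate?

€1,617 is 1,617/4,950 of the full €4,950, so 3,333/4,950 of the €15,000 range has been used: income = €196,100 + €15,000 × 3,333/4,950 = €206,200.

€206,200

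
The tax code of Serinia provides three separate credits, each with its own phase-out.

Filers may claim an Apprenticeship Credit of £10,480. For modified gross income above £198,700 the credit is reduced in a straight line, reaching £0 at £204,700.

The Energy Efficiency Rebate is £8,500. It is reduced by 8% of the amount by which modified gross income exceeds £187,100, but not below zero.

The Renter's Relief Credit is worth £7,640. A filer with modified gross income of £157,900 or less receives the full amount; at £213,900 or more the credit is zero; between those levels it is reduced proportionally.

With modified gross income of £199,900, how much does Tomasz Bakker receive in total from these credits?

£17,770

Apprenticeship Credit: £199,900 is £1,200 into a £6,000 phase-out range, leaving 4,800/6,000 of the credit: £10,480 × 4,800/6,000 = £8,384.
Energy Efficiency Rebate: 8% of the £12,800 excess over £187,100 is £1,024; credit = £8,500 − £1,024 = £7,476.
Renter's Relief Credit: £199,900 is £42,000 into a £56,000 phase-out range, leaving 14,000/56,000 of the credit: £7,640 × 14,000/56,000 = £1,910.
Total: £8,384 + £7,476 + £1,910 = £17,770.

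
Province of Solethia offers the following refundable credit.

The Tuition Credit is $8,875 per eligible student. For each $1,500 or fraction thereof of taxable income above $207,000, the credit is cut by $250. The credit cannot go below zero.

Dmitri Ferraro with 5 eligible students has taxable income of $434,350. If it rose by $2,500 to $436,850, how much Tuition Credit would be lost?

At $434,350 — base = 5 × $8,875 = $44,375. income exceeds $207,000 by $227,350, which is 152 full-or-partial $1,500 increments; reduction = 152 × $250 = $38,000, leaving $6,375.
At $436,850 — base = 5 × $8,875 = $44,375. income exceeds $207,000 by $229,850, which is 154 full-or-partial $1,500 increments; reduction = 154 × $250 = $38,500, leaving $5,875.
Lost: $6,375 − $5,875 = $500.

$500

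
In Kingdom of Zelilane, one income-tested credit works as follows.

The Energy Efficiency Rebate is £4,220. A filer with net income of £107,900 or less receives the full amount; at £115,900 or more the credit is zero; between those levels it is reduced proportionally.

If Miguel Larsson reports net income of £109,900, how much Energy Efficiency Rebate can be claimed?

£3,165

Energy Efficiency Rebate: £109,900 is £2,000 into a £8,000 phase-out range, leaving 6,000/8,000 of the credit: £4,220 × 6,000/8,000 = £3,165.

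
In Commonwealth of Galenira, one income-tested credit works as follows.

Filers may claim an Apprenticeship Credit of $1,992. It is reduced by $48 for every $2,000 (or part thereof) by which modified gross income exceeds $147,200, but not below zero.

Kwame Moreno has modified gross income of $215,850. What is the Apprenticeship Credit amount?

$312

Apprenticeship Credit: income exceeds $147,200 by $68,650, which is 35 full-or-partial $2,000 increments; reduction = 35 × $48 = $1,680, leaving $312.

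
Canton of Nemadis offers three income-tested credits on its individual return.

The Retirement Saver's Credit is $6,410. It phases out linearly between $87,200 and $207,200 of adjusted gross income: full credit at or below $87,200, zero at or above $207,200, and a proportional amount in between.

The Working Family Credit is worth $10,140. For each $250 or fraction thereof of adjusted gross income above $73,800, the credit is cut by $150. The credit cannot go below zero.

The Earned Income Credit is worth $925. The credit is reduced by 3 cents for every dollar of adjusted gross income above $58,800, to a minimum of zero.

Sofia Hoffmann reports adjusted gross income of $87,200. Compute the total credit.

$8,523

Retirement Saver's Credit: $87,200 is at or below the $87,200 threshold, so the full $6,410 applies.
Working Family Credit: income exceeds $73,800 by $13,400, which is 54 full-or-partial $250 increments; reduction = 54 × $150 = $8,100, leaving $2,040.
Earned Income Credit: 3% of the $28,400 excess over $58,800 is $852; credit = $925 − $852 = $73.
Total: $6,410 + $2,040 + $73 = $8,523.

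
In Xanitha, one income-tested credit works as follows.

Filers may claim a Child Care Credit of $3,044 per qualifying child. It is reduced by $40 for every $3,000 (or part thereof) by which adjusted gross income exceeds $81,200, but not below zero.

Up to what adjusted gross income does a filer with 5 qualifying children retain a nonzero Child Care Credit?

$1,221,200

Full credit = 5 × $3,044 = $15,220.
After 380 increments the reduction is 380 × $40 = $15,200, leaving $20; one more increment wipes it out. Increment 380 ends at excess 380 × $3,000 = $1,140,000, so the highest qualifying income is $81,200 + $1,140,000 = $1,221,200.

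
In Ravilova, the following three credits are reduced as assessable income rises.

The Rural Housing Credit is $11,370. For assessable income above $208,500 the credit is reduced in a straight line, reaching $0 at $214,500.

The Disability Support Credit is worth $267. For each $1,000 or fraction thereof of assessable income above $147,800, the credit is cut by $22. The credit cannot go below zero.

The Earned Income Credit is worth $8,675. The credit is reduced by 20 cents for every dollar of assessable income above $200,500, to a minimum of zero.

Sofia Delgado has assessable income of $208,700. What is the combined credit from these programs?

$18,026

Rural Housing Credit: $208,700 is $200 into a $6,000 phase-out range, leaving 5,800/6,000 of the credit: $11,370 × 5,800/6,000 = $10,991.
Disability Support Credit: income exceeds $147,800 by $60,900 → 61 increments × $22 = $1,342 ≥ base, so the credit is $0.
Earned Income Credit: 20% of the $8,200 excess over $200,500 is $1,640; credit = $8,675 − $1,640 = $7,035.
Total: $10,991 + $0 + $7,035 = $18,026.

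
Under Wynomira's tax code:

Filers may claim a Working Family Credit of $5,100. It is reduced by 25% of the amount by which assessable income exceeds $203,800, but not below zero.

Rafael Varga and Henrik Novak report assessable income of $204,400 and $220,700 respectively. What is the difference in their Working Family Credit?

$4,075

Rafael ($204,400): Working Family Credit: 25% of the $600 excess over $203,800 is $150; credit = $5,100 − $150 = $4,950.
Henrik ($220,700): Working Family Credit: 25% of the $16,900 excess over $203,800 is $4,225; credit = $5,100 − $4,225 = $875.
Difference: |$4,950 − $875| = $4,075.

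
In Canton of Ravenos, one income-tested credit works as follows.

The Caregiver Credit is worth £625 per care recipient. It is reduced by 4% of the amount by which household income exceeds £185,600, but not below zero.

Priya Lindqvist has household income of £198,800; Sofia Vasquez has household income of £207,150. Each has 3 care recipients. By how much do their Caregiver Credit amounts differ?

Priya (£198,800): Caregiver Credit: base = 3 × £625 = £1,875. 4% of the £13,200 excess over £185,600 is £528; credit = £1,875 − £528 = £1,347.
Sofia (£207,150): Caregiver Credit: base = 3 × £625 = £1,875. 4% of the £21,550 excess over £185,600 is £862; credit = £1,875 − £862 = £1,013.
Difference: |£1,347 − £1,013| = £334.

£334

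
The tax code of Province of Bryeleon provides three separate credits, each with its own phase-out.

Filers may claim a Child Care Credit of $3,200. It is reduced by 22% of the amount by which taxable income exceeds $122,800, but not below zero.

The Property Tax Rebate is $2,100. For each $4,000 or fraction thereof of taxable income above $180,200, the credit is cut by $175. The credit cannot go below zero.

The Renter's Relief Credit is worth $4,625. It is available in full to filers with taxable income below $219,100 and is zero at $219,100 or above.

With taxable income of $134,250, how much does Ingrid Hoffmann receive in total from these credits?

Child Care Credit: 22% of the $11,450 excess over $122,800 is $2,519; credit = $3,200 − $2,519 = $681.
Property Tax Rebate: $134,250 is at or below the $180,200 threshold, so the full $2,100 applies.
Renter's Relief Credit: $134,250 is below the $219,100 cutoff, so the full $4,625 applies.
Total: $681 + $2,100 + $4,625 = $7,406.

$7,406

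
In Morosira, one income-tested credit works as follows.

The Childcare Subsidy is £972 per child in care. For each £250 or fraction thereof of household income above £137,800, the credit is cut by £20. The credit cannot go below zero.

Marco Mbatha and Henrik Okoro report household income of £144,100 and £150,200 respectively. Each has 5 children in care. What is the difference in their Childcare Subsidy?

£480

Marco (£144,100): Childcare Subsidy: base = 5 × £972 = £4,860. income exceeds £137,800 by £6,300, which is 26 full-or-partial £250 increments; reduction = 26 × £20 = £520, leaving £4,340.
Henrik (£150,200): Childcare Subsidy: base = 5 × £972 = £4,860. income exceeds £137,800 by £12,400, which is 50 full-or-partial £250 increments; reduction = 50 × £20 = £1,000, leaving £3,860.
Difference: |£4,340 − £3,860| = £480.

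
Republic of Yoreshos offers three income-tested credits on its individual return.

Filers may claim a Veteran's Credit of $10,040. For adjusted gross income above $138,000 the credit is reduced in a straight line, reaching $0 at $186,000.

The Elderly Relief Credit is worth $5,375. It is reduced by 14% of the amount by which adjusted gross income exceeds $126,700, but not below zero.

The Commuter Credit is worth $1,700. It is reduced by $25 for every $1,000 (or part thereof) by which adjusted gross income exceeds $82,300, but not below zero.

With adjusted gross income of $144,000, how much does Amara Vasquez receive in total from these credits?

$11,888

Veteran's Credit: $144,000 is $6,000 into a $48,000 phase-out range, leaving 42,000/48,000 of the credit: $10,040 × 42,000/48,000 = $8,785.
Elderly Relief Credit: 14% of the $17,300 excess over $126,700 is $2,422; credit = $5,375 − $2,422 = $2,953.
Commuter Credit: income exceeds $82,300 by $61,700, which is 62 full-or-partial $1,000 increments; reduction = 62 × $25 = $1,550, leaving $150.
Total: $8,785 + $2,953 + $150 = $11,888.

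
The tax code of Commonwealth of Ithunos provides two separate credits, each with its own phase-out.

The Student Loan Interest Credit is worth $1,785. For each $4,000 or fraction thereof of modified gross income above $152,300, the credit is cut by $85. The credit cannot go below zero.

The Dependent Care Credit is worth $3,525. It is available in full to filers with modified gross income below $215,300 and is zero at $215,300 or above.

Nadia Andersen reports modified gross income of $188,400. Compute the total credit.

Student Loan Interest Credit: income exceeds $152,300 by $36,100, which is 10 full-or-partial $4,000 increments; reduction = 10 × $85 = $850, leaving $935.
Dependent Care Credit: $188,400 is below the $215,300 cutoff, so the full $3,525 applies.
Total: $935 + $3,525 = $4,460.

$4,460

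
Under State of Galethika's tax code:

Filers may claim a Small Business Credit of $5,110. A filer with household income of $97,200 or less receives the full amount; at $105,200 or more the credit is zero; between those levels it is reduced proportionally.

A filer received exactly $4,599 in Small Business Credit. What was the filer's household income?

$4,599 is 4,599/5,110 of the full $5,110, so 511/5,110 of the $8,000 range has been used: income = $97,200 + $8,000 × 511/5,110 = $98,000.

$98,000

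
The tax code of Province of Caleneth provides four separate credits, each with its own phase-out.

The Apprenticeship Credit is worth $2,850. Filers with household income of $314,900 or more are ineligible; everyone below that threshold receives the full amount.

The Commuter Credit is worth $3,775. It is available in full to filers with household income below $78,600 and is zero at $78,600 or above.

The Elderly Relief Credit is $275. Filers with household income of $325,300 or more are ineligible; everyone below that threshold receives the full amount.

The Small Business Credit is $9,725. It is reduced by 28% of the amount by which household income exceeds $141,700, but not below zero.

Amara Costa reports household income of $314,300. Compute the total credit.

Apprenticeship Credit: $314,300 is below the $314,900 cutoff, so the full $2,850 applies.
Commuter Credit: $314,300 meets or exceeds the $78,600 cutoff, so the credit is $0.
Elderly Relief Credit: $314,300 is below the $325,300 cutoff, so the full $275 applies.
Small Business Credit: 28% of the $172,600 excess over $141,700 is $48,328 ≥ base, so the credit is $0.
Total: $2,850 + $0 + $275 + $0 = $3,125.

$3,125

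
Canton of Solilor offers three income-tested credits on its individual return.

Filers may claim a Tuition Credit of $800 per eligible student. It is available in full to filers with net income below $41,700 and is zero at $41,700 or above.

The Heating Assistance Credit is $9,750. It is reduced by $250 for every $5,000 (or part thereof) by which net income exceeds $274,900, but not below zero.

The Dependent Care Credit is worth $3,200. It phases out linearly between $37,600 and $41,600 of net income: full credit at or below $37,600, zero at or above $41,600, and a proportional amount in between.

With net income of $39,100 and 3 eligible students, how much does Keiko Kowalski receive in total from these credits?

$14,150

Tuition Credit: base = 3 × $800 = $2,400. $39,100 is below the $41,700 cutoff, so the full $2,400 applies.
Heating Assistance Credit: $39,100 is at or below the $274,900 threshold, so the full $9,750 applies.
Dependent Care Credit: $39,100 is $1,500 into a $4,000 phase-out range, leaving 2,500/4,000 of the credit: $3,200 × 2,500/4,000 = $2,000.
Total: $2,400 + $9,750 + $2,000 = $14,150.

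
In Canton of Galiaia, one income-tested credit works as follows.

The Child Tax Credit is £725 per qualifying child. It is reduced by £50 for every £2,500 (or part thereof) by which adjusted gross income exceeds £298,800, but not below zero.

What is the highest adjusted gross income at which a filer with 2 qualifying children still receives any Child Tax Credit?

Full credit = 2 × £725 = £1,450.
After 28 increments the reduction is 28 × £50 = £1,400, leaving £50; one more increment wipes it out. Increment 28 ends at excess 28 × £2,500 = £70,000, so the highest qualifying income is £298,800 + £70,000 = £368,800.

£368,800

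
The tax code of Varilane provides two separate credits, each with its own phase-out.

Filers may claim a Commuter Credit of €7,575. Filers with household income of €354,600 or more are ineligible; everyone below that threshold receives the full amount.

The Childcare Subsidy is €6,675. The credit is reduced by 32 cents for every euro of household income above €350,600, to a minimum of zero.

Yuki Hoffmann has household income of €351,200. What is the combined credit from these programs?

€14,058

Commuter Credit: €351,200 is below the €354,600 cutoff, so the full €7,575 applies.
Childcare Subsidy: 32% of the €600 excess over €350,600 is €192; credit = €6,675 − €192 = €6,483.
Total: €7,575 + €6,483 = €14,058.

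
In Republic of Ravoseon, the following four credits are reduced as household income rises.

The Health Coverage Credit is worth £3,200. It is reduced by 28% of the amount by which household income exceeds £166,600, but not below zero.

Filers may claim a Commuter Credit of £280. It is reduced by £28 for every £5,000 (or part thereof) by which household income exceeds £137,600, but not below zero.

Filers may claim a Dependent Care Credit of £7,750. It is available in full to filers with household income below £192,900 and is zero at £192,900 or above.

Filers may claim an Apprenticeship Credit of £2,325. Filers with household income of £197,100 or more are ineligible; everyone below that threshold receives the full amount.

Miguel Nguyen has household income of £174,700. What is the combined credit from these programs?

£11,063

Health Coverage Credit: 28% of the £8,100 excess over £166,600 is £2,268; credit = £3,200 − £2,268 = £932.
Commuter Credit: income exceeds £137,600 by £37,100, which is 8 full-or-partial £5,000 increments; reduction = 8 × £28 = £224, leaving £56.
Dependent Care Credit: £174,700 is below the £192,900 cutoff, so the full £7,750 applies.
Apprenticeship Credit: £174,700 is below the £197,100 cutoff, so the full £2,325 applies.
Total: £932 + £56 + £7,750 + £2,325 = £11,063.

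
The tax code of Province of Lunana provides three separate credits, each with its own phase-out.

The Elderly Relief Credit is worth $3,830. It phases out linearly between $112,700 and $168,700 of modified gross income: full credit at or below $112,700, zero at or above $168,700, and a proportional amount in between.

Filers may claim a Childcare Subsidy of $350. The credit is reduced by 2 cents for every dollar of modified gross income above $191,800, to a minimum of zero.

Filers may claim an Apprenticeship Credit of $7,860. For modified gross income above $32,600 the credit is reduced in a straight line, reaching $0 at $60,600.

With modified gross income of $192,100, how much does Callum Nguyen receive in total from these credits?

Elderly Relief Credit: $192,100 is at or above $168,700, so the credit is $0.
Childcare Subsidy: 2% of the $300 excess over $191,800 is $6; credit = $350 − $6 = $344.
Apprenticeship Credit: $192,100 is at or above $60,600, so the credit is $0.
Total: $0 + $344 + $0 = $344.

$344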